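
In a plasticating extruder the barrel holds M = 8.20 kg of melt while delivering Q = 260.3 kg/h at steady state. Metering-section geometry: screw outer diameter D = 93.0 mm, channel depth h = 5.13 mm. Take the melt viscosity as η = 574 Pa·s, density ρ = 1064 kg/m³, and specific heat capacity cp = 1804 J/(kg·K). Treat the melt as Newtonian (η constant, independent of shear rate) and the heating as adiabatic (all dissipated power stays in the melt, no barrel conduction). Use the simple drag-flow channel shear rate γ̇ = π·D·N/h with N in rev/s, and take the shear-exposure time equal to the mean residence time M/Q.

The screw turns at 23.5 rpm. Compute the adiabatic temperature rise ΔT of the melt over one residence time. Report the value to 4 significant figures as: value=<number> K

value=16.87 K

Throughput in SI: Q_s = 260.3 kg/h ÷ 3600 s/h = 0.0723056 kg/s
Mean residence time: t_res = M/Q_s = 8.20 kg / 0.0723056 kg/s = 113.408 s
Convert to SI: D = 0.093 m, h = 0.00513 m, N = 23.5/60 = 0.391667 rev/s
γ̇ = π·D·N / h = π · 0.093 · 0.391667 / 0.00513 = 22.3065 s⁻¹
Adiabatic rise: ΔT = η γ̇² t_res / (ρ cp) = 574·(22.3065)²·113.408 / (1064·1804) = 16.8749 K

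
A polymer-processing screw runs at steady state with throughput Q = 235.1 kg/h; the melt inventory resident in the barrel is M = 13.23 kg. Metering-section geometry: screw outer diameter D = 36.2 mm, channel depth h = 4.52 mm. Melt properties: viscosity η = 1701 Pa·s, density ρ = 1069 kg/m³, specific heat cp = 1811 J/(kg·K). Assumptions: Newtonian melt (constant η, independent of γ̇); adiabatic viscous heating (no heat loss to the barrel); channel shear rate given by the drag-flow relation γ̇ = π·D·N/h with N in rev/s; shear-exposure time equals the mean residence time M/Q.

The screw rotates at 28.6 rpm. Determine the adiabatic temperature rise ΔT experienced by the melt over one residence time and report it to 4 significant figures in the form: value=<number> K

Q_s = Q / 3600 = 235.1 / 3600 = 0.0653056 kg/s
Mean residence time: t_res = M/Q_s = 13.23 kg / 0.0653056 kg/s = 202.586 s
Convert to SI: D = 0.0362 m, h = 0.00452 m, N = 28.6/60 = 0.476667 rev/s
γ̇ = π D N / h = (π)(0.0362)(0.476667) / 0.00452 = 11.9932 s⁻¹
ΔT = η·γ̇²·t_res/(ρ·cp) = [1701 × 11.9932² × 202.586] / [1069 × 1811] = 25.6028 K

value=25.60 K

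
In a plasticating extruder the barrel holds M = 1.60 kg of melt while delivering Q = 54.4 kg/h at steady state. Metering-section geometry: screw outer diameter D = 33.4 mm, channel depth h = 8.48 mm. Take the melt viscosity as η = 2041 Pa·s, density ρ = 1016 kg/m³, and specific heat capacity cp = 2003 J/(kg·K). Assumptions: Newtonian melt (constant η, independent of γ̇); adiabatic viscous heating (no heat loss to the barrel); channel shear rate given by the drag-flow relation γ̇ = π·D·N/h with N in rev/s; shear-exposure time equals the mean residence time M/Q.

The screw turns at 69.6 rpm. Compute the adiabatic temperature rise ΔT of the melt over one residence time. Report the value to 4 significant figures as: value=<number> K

value=21.88 K

Q_s = Q / 3600 = 54.4 / 3600 = 0.0151111 kg/s
Mean residence time: t_res = M/Q_s = 1.60 kg / 0.0151111 kg/s = 105.882 s
Geometry in metres: D = 33.4 mm → 0.0334 m, h = 8.48 mm → 0.00848 m; screw speed N = 69.6 rpm = 1.16 rev/s
γ̇ = π·D·N / h = π · 0.0334 · 1.16 / 0.00848 = 14.3535 s⁻¹
ΔT = η·γ̇²·t_res/(ρ·cp) = [2041 × 14.3535² × 105.882] / [1016 × 2003] = 21.8781 K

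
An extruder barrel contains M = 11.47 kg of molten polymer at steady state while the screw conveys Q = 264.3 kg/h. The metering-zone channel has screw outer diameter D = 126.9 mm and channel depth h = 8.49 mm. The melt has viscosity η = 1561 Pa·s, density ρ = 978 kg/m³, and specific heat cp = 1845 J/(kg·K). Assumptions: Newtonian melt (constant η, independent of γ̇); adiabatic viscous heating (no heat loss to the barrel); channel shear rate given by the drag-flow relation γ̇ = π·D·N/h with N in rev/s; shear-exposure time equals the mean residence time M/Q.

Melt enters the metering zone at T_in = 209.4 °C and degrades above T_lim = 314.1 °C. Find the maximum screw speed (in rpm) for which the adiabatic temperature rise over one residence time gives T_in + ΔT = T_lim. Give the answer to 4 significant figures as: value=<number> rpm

value=35.56 rpm

Convert throughput: Q = 264.3 kg/h = 264.3/3600 = 0.0734167 kg/s
Mean residence time: t_res = M/Q_s = 11.47 kg / 0.0734167 kg/s = 156.232 s
Geometry in SI: D = 126.9 mm → 0.1269 m, h = 8.49 mm → 0.00849 m
Allowable rise: ΔT_a = T_lim − T_in = 314.1 − 209.4 = 104.7 K
γ̇_max² = ΔT_a·ρ·cp / (η·t_res) = [104.7 × 978 × 1845] / [1561 × 156.232] = 774.658 s⁻²
γ̇_max = √774.658 = 27.8327 s⁻¹
Solve γ̇ = πDN/h for N: N_max = γ̇_max·h/(π·D) = 27.8327 × 0.00849 / (π × 0.1269) = 0.592722 rev/s = 35.5633 rpm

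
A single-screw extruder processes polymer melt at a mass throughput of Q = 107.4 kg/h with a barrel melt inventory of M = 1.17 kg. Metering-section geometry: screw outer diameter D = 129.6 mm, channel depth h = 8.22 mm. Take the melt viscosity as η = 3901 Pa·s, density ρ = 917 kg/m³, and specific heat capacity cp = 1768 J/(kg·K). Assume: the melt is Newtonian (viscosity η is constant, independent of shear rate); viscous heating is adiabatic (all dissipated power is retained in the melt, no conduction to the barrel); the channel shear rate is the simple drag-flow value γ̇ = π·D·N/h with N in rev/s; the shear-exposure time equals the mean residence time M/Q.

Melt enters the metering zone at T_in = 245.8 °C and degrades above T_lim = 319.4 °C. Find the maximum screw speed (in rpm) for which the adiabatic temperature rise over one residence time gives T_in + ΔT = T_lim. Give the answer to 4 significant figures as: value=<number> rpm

value=33.83 rpm

Throughput in SI: Q_s = 107.4 kg/h ÷ 3600 s/h = 0.0298333 kg/s
t_res = M / Q_s = 1.17 / 0.0298333 = 39.2179 s
Geometry in SI: D = 129.6 mm → 0.1296 m, h = 8.22 mm → 0.00822 m
ΔT_a = T_lim − T_in = 319.4 − 245.8 = 73.6 K
Invert ΔT = ηγ̇²t_res/(ρcp) for γ̇: γ̇_max² = ΔT_a ρ cp / (η t_res) = 73.6·917·1768 / (3901·39.2179) = 779.955 s⁻²
γ̇_max = sqrt(779.955) = 27.9277 s⁻¹
N_max = γ̇_max h / (πD) = 27.9277·0.00822/(π·0.1296) = 0.563834 rev/s → ×60 = 33.8301 rpm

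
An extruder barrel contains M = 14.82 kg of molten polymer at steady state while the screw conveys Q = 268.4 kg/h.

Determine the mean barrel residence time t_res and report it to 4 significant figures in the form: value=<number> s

Throughput in SI: Q_s = 268.4 kg/h ÷ 3600 s/h = 0.0745556 kg/s
t_res = M / Q_s = 14.82 ÷ 0.0745556 = 198.778 s

value=198.8 s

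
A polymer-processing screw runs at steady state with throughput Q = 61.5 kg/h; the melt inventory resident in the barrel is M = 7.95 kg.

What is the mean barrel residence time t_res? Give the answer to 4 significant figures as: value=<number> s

Throughput in SI: Q_s = 61.5 kg/h ÷ 3600 s/h = 0.0170833 kg/s
t_res = M / Q_s = 7.95 ÷ 0.0170833 = 465.366 s

value=465.4 s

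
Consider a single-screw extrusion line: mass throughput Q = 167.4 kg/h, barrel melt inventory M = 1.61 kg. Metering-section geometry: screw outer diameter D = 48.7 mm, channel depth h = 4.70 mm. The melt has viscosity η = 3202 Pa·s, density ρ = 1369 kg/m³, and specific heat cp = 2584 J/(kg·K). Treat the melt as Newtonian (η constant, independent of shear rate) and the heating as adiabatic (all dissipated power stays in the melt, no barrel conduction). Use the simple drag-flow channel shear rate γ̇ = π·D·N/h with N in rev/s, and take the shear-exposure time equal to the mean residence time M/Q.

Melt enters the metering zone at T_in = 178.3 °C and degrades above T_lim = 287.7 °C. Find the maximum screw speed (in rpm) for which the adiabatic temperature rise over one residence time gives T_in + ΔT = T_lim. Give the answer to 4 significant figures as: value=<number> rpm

Throughput in SI: Q_s = 167.4 kg/h ÷ 3600 s/h = 0.0465 kg/s
t_res = M / Q_s = 1.61 / 0.0465 = 34.6237 s
Geometry in SI: D = 48.7 mm → 0.0487 m, h = 4.70 mm → 0.0047 m
ΔT_a = T_lim − T_in = 287.7 °C − 178.3 °C = 109.4 K
Invert ΔT = ηγ̇²t_res/(ρcp) for γ̇: γ̇_max² = ΔT_a ρ cp / (η t_res) = 109.4·1369·2584 / (3202·34.6237) = 3490.75 s⁻²
γ̇_max = sqrt(3490.75) = 59.0826 s⁻¹
N_max = γ̇_max·h / (π·D) = 59.0826 · 0.0047 / (π · 0.0487) = 1.81501 rev/s = 108.9 rpm

value=108.9 rpm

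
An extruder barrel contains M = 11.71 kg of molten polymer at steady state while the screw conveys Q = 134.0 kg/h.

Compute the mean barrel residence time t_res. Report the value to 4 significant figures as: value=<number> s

Throughput in SI: Q_s = 134.0 kg/h ÷ 3600 s/h = 0.0372222 kg/s
Mean residence time: t_res = M/Q_s = 11.71 kg / 0.0372222 kg/s = 314.597 s

value=314.6 s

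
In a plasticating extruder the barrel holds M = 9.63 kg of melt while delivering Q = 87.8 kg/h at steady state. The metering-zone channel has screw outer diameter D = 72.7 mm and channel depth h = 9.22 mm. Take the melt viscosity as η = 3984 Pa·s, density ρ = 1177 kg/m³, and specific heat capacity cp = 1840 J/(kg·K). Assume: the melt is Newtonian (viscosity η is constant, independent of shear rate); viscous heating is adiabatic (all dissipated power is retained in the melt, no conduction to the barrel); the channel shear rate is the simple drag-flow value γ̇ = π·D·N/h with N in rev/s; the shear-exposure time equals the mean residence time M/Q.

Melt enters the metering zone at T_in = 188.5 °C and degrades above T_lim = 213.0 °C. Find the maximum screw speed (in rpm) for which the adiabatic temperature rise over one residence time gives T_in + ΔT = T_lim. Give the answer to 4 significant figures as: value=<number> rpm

value=14.07 rpm

Throughput in SI: Q_s = 87.8 kg/h ÷ 3600 s/h = 0.0243889 kg/s
t_res = M / Q_s = 9.63 ÷ 0.0243889 = 394.852 s
Geometry in SI: D = 72.7 mm → 0.0727 m, h = 9.22 mm → 0.00922 m
ΔT_a = T_lim − T_in = 213.0 °C − 188.5 °C = 24.5 K
Invert ΔT = ηγ̇²t_res/(ρcp) for γ̇: γ̇_max² = ΔT_a ρ cp / (η t_res) = 24.5·1177·1840 / (3984·394.852) = 33.7293 s⁻²
γ̇_max = √33.7293 = 5.80769 s⁻¹
N_max = γ̇_max h / (πD) = 5.80769·0.00922/(π·0.0727) = 0.23445 rev/s → ×60 = 14.067 rpm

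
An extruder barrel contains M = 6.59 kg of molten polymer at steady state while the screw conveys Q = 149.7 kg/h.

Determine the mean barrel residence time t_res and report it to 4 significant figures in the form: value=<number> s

Convert throughput: Q = 149.7 kg/h = 149.7/3600 = 0.0415833 kg/s
t_res = M / Q_s = 6.59 / 0.0415833 = 158.477 s

value=158.5 s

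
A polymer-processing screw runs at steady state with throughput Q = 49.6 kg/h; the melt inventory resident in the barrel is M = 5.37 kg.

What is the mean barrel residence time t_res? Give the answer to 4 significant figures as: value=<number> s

Convert throughput: Q = 49.6 kg/h = 49.6/3600 = 0.0137778 kg/s
Mean residence time: t_res = M/Q_s = 5.37 kg / 0.0137778 kg/s = 389.758 s

value=389.8 s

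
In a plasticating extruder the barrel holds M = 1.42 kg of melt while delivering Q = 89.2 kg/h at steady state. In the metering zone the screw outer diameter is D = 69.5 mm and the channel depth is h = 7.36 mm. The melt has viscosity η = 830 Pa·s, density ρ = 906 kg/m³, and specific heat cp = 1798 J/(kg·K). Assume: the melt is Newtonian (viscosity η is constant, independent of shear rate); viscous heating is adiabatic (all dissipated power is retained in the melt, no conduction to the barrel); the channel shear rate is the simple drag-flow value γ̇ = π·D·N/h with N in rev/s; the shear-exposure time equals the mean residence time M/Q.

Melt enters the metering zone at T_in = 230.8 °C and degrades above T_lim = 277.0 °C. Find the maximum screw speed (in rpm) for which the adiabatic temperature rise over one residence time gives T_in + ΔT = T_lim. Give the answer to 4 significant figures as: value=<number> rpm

value=80.45 rpm

Q_s = Q / 3600 = 89.2 / 3600 = 0.0247778 kg/s
Mean residence time: t_res = M/Q_s = 1.42 kg / 0.0247778 kg/s = 57.3094 s
Convert to metres: D = 0.0695 m, h = 0.00736 m
ΔT_a = T_lim − T_in = 277.0 − 230.8 = 46.2 K
γ̇_max² = ΔT_a·ρ·cp/(η·t_res) = 46.2·906·1798/(830·57.3094) = 1582.18 s⁻²
γ̇_max = √1582.18 = 39.7766 s⁻¹
Solve γ̇ = πDN/h for N: N_max = γ̇_max·h/(π·D) = 39.7766 × 0.00736 / (π × 0.0695) = 1.34082 rev/s = 80.4493 rpm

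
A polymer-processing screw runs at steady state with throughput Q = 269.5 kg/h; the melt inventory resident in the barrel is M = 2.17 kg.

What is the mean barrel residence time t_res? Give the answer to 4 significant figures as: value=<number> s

Throughput in SI: Q_s = 269.5 kg/h ÷ 3600 s/h = 0.0748611 kg/s
t_res = M / Q_s = 2.17 / 0.0748611 = 28.987 s

value=28.99 s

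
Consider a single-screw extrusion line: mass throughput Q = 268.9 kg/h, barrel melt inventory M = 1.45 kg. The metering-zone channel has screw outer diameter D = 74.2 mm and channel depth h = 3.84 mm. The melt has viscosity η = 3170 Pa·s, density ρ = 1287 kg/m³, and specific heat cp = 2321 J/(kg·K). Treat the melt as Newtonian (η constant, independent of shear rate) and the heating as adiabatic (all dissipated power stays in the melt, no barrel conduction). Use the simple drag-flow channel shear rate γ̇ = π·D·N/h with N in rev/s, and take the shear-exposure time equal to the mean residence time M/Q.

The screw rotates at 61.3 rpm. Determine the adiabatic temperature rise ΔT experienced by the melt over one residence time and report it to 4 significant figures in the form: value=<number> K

value=79.24 K

Convert throughput: Q = 268.9 kg/h = 268.9/3600 = 0.0746944 kg/s
t_res = M / Q_s = 1.45 ÷ 0.0746944 = 19.4124 s
D = 74.2 mm = 0.0742 m;  h = 3.84 mm = 0.00384 m;  N = 61.3 rpm / 60 = 1.02167 rev/s
γ̇ = π·D·N / h = π · 0.0742 · 1.02167 / 0.00384 = 62.02 s⁻¹
ΔT = η·γ̇²·t_res / (ρ·cp) = 3170 · (62.02)² · 19.4124 / (1287 · 2321) = 79.2408 K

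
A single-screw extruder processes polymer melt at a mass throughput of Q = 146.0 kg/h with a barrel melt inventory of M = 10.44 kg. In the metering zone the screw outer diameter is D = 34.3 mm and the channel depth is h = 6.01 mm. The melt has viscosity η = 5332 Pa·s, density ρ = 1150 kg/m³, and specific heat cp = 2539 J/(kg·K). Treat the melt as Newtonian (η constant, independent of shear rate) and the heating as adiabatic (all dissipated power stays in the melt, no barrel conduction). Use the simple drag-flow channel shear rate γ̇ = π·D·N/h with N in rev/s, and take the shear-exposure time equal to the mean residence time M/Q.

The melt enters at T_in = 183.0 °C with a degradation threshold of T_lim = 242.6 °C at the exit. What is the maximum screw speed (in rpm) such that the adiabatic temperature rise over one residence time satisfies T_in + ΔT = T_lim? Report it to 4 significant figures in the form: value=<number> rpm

value=37.68 rpm

Q_s = Q / 3600 = 146.0 / 3600 = 0.0405556 kg/s
t_res = M / Q_s = 10.44 ÷ 0.0405556 = 257.425 s
Convert to metres: D = 0.0343 m, h = 0.00601 m
ΔT_a = T_lim − T_in = 242.6 − 183.0 = 59.6 K
γ̇_max² = ΔT_a·ρ·cp/(η·t_res) = 59.6·1150·2539/(5332·257.425) = 126.785 s⁻²
γ̇_max = √126.785 = 11.2599 s⁻¹
N_max = γ̇_max·h / (π·D) = 11.2599 · 0.00601 / (π · 0.0343) = 0.628006 rev/s = 37.6804 rpm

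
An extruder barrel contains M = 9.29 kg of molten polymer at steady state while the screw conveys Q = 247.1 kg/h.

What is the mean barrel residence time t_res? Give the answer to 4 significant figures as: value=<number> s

Convert throughput: Q = 247.1 kg/h = 247.1/3600 = 0.0686389 kg/s
t_res = M / Q_s = 9.29 ÷ 0.0686389 = 135.346 s

value=135.3 s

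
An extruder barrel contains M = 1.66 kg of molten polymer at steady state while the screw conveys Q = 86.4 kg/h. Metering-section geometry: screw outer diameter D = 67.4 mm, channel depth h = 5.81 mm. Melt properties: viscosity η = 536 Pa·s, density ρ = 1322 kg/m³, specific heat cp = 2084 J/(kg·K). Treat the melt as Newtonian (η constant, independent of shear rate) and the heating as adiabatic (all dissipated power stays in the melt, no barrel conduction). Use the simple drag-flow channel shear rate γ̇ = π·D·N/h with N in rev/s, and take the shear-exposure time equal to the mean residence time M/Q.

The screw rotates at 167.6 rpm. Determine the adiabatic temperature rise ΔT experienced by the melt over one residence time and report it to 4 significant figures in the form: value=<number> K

Convert throughput: Q = 86.4 kg/h = 86.4/3600 = 0.024 kg/s
t_res = M / Q_s = 1.66 / 0.024 = 69.1667 s
D = 67.4 mm = 0.0674 m;  h = 5.81 mm = 0.00581 m;  N = 167.6 rpm / 60 = 2.79333 rev/s
γ̇ = π·D·N / h = π · 0.0674 · 2.79333 / 0.00581 = 101.802 s⁻¹
ΔT = η·γ̇²·t_res/(ρ·cp) = [536 × 101.802² × 69.1667] / [1322 × 2084] = 139.459 K

value=139.5 K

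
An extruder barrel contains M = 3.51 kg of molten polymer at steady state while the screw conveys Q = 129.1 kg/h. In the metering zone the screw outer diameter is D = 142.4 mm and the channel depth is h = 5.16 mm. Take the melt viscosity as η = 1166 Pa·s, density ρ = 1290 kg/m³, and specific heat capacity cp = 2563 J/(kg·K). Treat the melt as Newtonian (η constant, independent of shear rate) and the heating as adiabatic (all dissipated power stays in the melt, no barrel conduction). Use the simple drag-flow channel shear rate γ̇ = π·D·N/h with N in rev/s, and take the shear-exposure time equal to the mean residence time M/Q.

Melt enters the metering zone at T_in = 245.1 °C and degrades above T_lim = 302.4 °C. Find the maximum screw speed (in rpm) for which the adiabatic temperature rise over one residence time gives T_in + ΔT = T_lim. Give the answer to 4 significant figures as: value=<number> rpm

value=28.20 rpm

Throughput in SI: Q_s = 129.1 kg/h ÷ 3600 s/h = 0.0358611 kg/s
Mean residence time: t_res = M/Q_s = 3.51 kg / 0.0358611 kg/s = 97.8776 s
Geometry in SI: D = 142.4 mm → 0.1424 m, h = 5.16 mm → 0.00516 m
ΔT_a = T_lim − T_in = 302.4 − 245.1 = 57.3 K
γ̇_max² = ΔT_a·ρ·cp / (η·t_res) = [57.3 × 1290 × 2563] / [1166 × 97.8776] = 1660.01 s⁻²
γ̇_max = √1660.01 = 40.7432 s⁻¹
N_max = γ̇_max h / (πD) = 40.7432·0.00516/(π·0.1424) = 0.469943 rev/s → ×60 = 28.1966 rpm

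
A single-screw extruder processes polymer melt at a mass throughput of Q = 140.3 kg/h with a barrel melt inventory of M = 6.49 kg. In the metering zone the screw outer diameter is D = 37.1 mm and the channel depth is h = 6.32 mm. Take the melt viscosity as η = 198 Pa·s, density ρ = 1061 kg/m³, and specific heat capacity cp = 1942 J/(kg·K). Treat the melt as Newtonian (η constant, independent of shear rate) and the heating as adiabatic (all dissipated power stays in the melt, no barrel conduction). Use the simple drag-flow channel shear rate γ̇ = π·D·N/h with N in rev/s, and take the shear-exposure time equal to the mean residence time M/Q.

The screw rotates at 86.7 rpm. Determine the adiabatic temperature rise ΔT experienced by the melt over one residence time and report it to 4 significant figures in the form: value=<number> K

Throughput in SI: Q_s = 140.3 kg/h ÷ 3600 s/h = 0.0389722 kg/s
t_res = M / Q_s = 6.49 ÷ 0.0389722 = 166.529 s
D = 37.1 mm = 0.0371 m;  h = 6.32 mm = 0.00632 m;  N = 86.7 rpm / 60 = 1.445 rev/s
Shear rate: γ̇ = πDN/h = π·0.0371·1.445/0.00632 = 26.6486 s⁻¹
ΔT = η·γ̇²·t_res / (ρ·cp) = 198 · (26.6486)² · 166.529 / (1061 · 1942) = 11.3642 K

value=11.36 K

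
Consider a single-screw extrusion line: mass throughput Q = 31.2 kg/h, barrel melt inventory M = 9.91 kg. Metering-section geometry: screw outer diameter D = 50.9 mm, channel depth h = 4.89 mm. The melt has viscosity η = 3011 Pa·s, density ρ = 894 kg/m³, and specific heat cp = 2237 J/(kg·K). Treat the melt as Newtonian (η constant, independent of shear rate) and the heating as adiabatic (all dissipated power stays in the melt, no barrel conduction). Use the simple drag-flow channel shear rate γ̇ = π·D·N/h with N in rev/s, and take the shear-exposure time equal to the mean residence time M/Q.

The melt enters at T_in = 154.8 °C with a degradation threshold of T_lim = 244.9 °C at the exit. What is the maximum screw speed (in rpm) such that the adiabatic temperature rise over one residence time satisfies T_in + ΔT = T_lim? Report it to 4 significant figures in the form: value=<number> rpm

Convert throughput: Q = 31.2 kg/h = 31.2/3600 = 0.00866667 kg/s
t_res = M / Q_s = 9.91 ÷ 0.00866667 = 1143.46 s
Geometry in SI: D = 50.9 mm → 0.0509 m, h = 4.89 mm → 0.00489 m
ΔT_a = T_lim − T_in = 244.9 − 154.8 = 90.1 K
γ̇_max² = ΔT_a·ρ·cp / (η·t_res) = [90.1 × 894 × 2237] / [3011 × 1143.46] = 52.3355 s⁻²
γ̇_max = √52.3355 = 7.23432 s⁻¹
Solve γ̇ = πDN/h for N: N_max = γ̇_max·h/(π·D) = 7.23432 × 0.00489 / (π × 0.0509) = 0.221228 rev/s = 13.2737 rpm

value=13.27 rpm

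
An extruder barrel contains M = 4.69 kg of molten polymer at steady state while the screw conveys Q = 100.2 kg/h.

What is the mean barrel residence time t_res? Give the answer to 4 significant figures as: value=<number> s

Throughput in SI: Q_s = 100.2 kg/h ÷ 3600 s/h = 0.0278333 kg/s
t_res = M / Q_s = 4.69 / 0.0278333 = 168.503 s

value=168.5 s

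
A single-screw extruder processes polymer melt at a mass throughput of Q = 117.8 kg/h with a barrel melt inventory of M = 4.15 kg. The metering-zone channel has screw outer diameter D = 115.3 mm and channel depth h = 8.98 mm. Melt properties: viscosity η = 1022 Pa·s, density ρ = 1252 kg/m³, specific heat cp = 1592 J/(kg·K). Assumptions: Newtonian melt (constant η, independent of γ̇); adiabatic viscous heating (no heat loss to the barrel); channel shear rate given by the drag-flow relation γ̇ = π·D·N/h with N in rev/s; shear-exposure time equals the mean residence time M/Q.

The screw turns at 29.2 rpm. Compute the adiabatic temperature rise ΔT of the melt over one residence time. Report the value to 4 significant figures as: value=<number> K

value=25.06 K

Throughput in SI: Q_s = 117.8 kg/h ÷ 3600 s/h = 0.0327222 kg/s
t_res = M / Q_s = 4.15 / 0.0327222 = 126.825 s
Geometry in metres: D = 115.3 mm → 0.1153 m, h = 8.98 mm → 0.00898 m; screw speed N = 29.2 rpm = 0.486667 rev/s
γ̇ = π·D·N / h = π · 0.1153 · 0.486667 / 0.00898 = 19.6306 s⁻¹
ΔT = η·γ̇²·t_res / (ρ·cp) = 1022 · (19.6306)² · 126.825 / (1252 · 1592) = 25.0598 K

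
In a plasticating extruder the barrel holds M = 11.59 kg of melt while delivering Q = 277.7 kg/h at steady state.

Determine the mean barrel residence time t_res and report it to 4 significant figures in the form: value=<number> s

Throughput in SI: Q_s = 277.7 kg/h ÷ 3600 s/h = 0.0771389 kg/s
Mean residence time: t_res = M/Q_s = 11.59 kg / 0.0771389 kg/s = 150.248 s

value=150.2 s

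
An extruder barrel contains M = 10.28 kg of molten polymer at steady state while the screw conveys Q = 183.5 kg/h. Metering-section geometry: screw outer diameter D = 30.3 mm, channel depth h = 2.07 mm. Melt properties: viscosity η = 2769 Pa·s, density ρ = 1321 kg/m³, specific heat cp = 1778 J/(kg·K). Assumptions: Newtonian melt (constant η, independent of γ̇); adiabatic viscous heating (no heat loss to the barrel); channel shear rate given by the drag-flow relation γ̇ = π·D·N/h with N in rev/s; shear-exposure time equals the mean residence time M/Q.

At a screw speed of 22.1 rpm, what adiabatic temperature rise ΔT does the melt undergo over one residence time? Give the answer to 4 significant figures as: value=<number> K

value=68.21 K

Throughput in SI: Q_s = 183.5 kg/h ÷ 3600 s/h = 0.0509722 kg/s
Mean residence time: t_res = M/Q_s = 10.28 kg / 0.0509722 kg/s = 201.678 s
Geometry in metres: D = 30.3 mm → 0.0303 m, h = 2.07 mm → 0.00207 m; screw speed N = 22.1 rpm = 0.368333 rev/s
γ̇ = π D N / h = (π)(0.0303)(0.368333) / 0.00207 = 16.938 s⁻¹
ΔT = η·γ̇²·t_res/(ρ·cp) = [2769 × 16.938² × 201.678] / [1321 × 1778] = 68.2141 K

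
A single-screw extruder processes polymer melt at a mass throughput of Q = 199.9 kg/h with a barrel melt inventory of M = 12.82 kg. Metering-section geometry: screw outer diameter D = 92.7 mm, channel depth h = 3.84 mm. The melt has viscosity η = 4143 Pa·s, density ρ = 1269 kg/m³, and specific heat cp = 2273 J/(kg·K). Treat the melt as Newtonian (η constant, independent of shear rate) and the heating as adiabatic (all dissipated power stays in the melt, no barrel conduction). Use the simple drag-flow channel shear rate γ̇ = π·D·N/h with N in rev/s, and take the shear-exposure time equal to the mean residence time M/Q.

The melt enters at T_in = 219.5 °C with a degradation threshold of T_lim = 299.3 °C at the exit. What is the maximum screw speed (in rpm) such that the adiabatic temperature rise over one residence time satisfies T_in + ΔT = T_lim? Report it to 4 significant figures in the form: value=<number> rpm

value=12.27 rpm

Q_s = Q / 3600 = 199.9 / 3600 = 0.0555278 kg/s
t_res = M / Q_s = 12.82 / 0.0555278 = 230.875 s
Convert to metres: D = 0.0927 m, h = 0.00384 m
Allowable rise: ΔT_a = T_lim − T_in = 299.3 − 219.5 = 79.8 K
γ̇_max² = ΔT_a·ρ·cp/(η·t_res) = 79.8·1269·2273/(4143·230.875) = 240.642 s⁻²
γ̇_max = sqrt(240.642) = 15.5126 s⁻¹
N_max = γ̇_max h / (πD) = 15.5126·0.00384/(π·0.0927) = 0.204544 rev/s → ×60 = 12.2727 rpm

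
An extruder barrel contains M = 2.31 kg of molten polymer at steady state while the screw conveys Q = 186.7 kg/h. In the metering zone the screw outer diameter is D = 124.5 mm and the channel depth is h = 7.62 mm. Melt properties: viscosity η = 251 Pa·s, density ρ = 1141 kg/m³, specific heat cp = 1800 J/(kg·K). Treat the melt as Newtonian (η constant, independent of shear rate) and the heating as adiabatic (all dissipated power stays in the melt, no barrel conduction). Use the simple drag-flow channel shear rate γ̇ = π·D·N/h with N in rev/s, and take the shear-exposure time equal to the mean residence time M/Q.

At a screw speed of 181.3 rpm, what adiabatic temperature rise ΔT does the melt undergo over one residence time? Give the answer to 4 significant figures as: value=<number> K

value=131.0 K

Q_s = Q / 3600 = 186.7 / 3600 = 0.0518611 kg/s
t_res = M / Q_s = 2.31 ÷ 0.0518611 = 44.542 s
Convert to SI: D = 0.1245 m, h = 0.00762 m, N = 181.3/60 = 3.02167 rev/s
Shear rate: γ̇ = πDN/h = π·0.1245·3.02167/0.00762 = 155.1 s⁻¹
ΔT = η·γ̇²·t_res / (ρ·cp) = 251 · (155.1)² · 44.542 / (1141 · 1800) = 130.951 K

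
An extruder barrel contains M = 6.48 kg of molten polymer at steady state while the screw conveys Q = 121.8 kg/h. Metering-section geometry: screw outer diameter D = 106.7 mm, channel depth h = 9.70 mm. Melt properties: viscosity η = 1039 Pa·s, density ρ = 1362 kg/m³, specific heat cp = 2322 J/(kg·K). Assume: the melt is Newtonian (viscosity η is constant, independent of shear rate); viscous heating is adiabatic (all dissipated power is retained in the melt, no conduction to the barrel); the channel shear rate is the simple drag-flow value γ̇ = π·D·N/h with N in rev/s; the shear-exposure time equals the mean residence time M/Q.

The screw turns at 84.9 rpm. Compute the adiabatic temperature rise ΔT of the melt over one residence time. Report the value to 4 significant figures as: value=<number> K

Throughput in SI: Q_s = 121.8 kg/h ÷ 3600 s/h = 0.0338333 kg/s
t_res = M / Q_s = 6.48 / 0.0338333 = 191.527 s
Convert to SI: D = 0.1067 m, h = 0.0097 m, N = 84.9/60 = 1.415 rev/s
γ̇ = π·D·N / h = π · 0.1067 · 1.415 / 0.0097 = 48.8989 s⁻¹
ΔT = η·γ̇²·t_res / (ρ·cp) = 1039 · (48.8989)² · 191.527 / (1362 · 2322) = 150.454 K

value=150.5 K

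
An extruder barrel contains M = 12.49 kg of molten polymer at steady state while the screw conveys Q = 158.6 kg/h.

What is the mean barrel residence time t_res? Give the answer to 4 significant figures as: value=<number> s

value=283.5 s

Convert throughput: Q = 158.6 kg/h = 158.6/3600 = 0.0440556 kg/s
t_res = M / Q_s = 12.49 ÷ 0.0440556 = 283.506 s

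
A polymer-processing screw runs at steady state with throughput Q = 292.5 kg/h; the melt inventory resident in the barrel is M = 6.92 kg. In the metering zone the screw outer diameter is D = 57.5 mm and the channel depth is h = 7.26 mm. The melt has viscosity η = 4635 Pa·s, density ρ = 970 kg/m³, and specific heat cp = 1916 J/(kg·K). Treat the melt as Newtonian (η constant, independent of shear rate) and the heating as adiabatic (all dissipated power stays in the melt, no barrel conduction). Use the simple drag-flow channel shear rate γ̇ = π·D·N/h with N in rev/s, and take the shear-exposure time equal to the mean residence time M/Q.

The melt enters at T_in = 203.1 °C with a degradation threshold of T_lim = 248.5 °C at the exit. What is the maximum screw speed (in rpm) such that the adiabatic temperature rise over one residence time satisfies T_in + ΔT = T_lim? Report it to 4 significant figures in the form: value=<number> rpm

value=35.25 rpm

Throughput in SI: Q_s = 292.5 kg/h ÷ 3600 s/h = 0.08125 kg/s
Mean residence time: t_res = M/Q_s = 6.92 kg / 0.08125 kg/s = 85.1692 s
Geometry in SI: D = 57.5 mm → 0.0575 m, h = 7.26 mm → 0.00726 m
ΔT_a = T_lim − T_in = 248.5 − 203.1 = 45.4 K
γ̇_max² = ΔT_a·ρ·cp/(η·t_res) = 45.4·970·1916/(4635·85.1692) = 213.742 s⁻²
Take the square root: γ̇_max = √(213.742) = 14.6199 s⁻¹
N_max = γ̇_max·h / (π·D) = 14.6199 · 0.00726 / (π · 0.0575) = 0.587576 rev/s = 35.2546 rpm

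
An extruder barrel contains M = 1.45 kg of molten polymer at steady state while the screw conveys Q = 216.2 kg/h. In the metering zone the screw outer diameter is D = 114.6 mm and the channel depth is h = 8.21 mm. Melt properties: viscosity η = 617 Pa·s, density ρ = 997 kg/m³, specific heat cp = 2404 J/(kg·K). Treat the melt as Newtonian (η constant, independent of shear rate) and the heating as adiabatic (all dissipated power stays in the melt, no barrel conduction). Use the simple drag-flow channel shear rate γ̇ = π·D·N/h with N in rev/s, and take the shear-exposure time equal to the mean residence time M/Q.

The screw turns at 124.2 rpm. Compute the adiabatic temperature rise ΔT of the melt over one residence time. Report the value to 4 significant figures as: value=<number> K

value=51.21 K

Q_s = Q / 3600 = 216.2 / 3600 = 0.0600556 kg/s
t_res = M / Q_s = 1.45 / 0.0600556 = 24.1443 s
D = 114.6 mm = 0.1146 m;  h = 8.21 mm = 0.00821 m;  N = 124.2 rpm / 60 = 2.07 rev/s
γ̇ = π D N / h = (π)(0.1146)(2.07) / 0.00821 = 90.774 s⁻¹
ΔT = η·γ̇²·t_res/(ρ·cp) = [617 × 90.774² × 24.1443] / [997 × 2404] = 51.2146 K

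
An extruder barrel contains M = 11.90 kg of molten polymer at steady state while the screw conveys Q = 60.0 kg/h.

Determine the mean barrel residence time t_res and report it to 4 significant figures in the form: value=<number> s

value=714.0 s

Q_s = Q / 3600 = 60.0 / 3600 = 0.0166667 kg/s
t_res = M / Q_s = 11.90 / 0.0166667 = 714 s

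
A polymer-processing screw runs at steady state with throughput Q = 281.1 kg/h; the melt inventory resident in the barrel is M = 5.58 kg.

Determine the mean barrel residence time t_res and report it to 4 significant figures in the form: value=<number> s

value=71.46 s

Q_s = Q / 3600 = 281.1 / 3600 = 0.0780833 kg/s
t_res = M / Q_s = 5.58 / 0.0780833 = 71.4621 s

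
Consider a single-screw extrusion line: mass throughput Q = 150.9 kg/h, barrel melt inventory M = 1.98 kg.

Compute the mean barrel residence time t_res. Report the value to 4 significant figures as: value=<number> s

Q_s = Q / 3600 = 150.9 / 3600 = 0.0419167 kg/s
Mean residence time: t_res = M/Q_s = 1.98 kg / 0.0419167 kg/s = 47.2366 s

value=47.24 s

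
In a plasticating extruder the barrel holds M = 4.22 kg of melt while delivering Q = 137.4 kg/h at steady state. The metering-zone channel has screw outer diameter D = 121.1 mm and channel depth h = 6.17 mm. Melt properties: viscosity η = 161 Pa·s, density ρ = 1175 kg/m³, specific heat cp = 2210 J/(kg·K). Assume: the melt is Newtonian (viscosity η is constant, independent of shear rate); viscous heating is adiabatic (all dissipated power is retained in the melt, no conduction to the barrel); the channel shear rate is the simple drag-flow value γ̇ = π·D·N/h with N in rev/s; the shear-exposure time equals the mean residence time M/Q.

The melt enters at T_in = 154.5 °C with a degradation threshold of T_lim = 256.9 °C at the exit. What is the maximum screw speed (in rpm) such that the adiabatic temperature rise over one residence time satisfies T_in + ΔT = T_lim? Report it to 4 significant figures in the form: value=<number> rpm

Throughput in SI: Q_s = 137.4 kg/h ÷ 3600 s/h = 0.0381667 kg/s
t_res = M / Q_s = 4.22 / 0.0381667 = 110.568 s
Geometry in SI: D = 121.1 mm → 0.1211 m, h = 6.17 mm → 0.00617 m
Allowable rise: ΔT_a = T_lim − T_in = 256.9 − 154.5 = 102.4 K
γ̇_max² = ΔT_a·ρ·cp / (η·t_res) = [102.4 × 1175 × 2210] / [161 × 110.568] = 14937.4 s⁻²
Take the square root: γ̇_max = √(14937.4) = 122.219 s⁻¹
N_max = γ̇_max h / (πD) = 122.219·0.00617/(π·0.1211) = 1.98212 rev/s → ×60 = 118.927 rpm

value=118.9 rpm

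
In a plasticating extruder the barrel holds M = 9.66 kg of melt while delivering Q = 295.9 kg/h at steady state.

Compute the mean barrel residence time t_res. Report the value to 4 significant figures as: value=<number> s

Convert throughput: Q = 295.9 kg/h = 295.9/3600 = 0.0821944 kg/s
t_res = M / Q_s = 9.66 ÷ 0.0821944 = 117.526 s

value=117.5 s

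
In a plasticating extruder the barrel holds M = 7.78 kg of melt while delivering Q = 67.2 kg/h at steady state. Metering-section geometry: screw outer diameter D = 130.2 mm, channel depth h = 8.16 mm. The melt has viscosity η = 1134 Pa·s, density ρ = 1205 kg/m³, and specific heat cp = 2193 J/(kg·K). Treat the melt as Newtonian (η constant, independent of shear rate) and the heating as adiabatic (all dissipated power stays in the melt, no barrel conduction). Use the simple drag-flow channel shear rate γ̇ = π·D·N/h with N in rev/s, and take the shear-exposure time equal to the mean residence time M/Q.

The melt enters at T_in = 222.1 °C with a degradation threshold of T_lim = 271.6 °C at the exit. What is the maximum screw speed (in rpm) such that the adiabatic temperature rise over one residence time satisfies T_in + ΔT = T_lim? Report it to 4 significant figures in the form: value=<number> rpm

value=19.91 rpm

Throughput in SI: Q_s = 67.2 kg/h ÷ 3600 s/h = 0.0186667 kg/s
t_res = M / Q_s = 7.78 / 0.0186667 = 416.786 s
D = 130.2 mm = 0.1302 m;  h = 8.16 mm = 0.00816 m
ΔT_a = T_lim − T_in = 271.6 − 222.1 = 49.5 K
Invert ΔT = ηγ̇²t_res/(ρcp) for γ̇: γ̇_max² = ΔT_a ρ cp / (η t_res) = 49.5·1205·2193 / (1134·416.786) = 276.761 s⁻²
Take the square root: γ̇_max = √(276.761) = 16.6361 s⁻¹
N_max = γ̇_max·h / (π·D) = 16.6361 · 0.00816 / (π · 0.1302) = 0.331881 rev/s = 19.9128 rpm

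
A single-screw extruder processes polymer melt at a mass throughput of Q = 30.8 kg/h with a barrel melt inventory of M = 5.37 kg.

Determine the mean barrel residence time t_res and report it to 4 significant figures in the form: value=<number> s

value=627.7 s

Convert throughput: Q = 30.8 kg/h = 30.8/3600 = 0.00855556 kg/s
t_res = M / Q_s = 5.37 / 0.00855556 = 627.662 s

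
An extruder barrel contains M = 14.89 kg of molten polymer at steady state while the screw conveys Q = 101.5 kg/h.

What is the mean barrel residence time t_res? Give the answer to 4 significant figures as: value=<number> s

value=528.1 s

Convert throughput: Q = 101.5 kg/h = 101.5/3600 = 0.0281944 kg/s
t_res = M / Q_s = 14.89 ÷ 0.0281944 = 528.118 s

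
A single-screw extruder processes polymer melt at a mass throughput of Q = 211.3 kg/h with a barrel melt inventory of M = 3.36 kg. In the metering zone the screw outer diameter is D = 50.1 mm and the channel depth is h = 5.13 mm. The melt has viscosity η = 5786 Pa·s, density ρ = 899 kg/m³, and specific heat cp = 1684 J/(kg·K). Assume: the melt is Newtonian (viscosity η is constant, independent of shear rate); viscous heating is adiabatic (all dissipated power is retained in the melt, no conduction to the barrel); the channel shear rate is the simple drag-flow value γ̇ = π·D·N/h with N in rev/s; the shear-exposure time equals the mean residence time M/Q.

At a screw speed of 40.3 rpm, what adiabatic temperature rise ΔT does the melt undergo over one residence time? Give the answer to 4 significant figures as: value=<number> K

Q_s = Q / 3600 = 211.3 / 3600 = 0.0586944 kg/s
Mean residence time: t_res = M/Q_s = 3.36 kg / 0.0586944 kg/s = 57.2456 s
Geometry in metres: D = 50.1 mm → 0.0501 m, h = 5.13 mm → 0.00513 m; screw speed N = 40.3 rpm = 0.671667 rev/s
γ̇ = π D N / h = (π)(0.0501)(0.671667) / 0.00513 = 20.6074 s⁻¹
ΔT = η·γ̇²·t_res / (ρ·cp) = 5786 · (20.6074)² · 57.2456 / (899 · 1684) = 92.911 K

value=92.91 K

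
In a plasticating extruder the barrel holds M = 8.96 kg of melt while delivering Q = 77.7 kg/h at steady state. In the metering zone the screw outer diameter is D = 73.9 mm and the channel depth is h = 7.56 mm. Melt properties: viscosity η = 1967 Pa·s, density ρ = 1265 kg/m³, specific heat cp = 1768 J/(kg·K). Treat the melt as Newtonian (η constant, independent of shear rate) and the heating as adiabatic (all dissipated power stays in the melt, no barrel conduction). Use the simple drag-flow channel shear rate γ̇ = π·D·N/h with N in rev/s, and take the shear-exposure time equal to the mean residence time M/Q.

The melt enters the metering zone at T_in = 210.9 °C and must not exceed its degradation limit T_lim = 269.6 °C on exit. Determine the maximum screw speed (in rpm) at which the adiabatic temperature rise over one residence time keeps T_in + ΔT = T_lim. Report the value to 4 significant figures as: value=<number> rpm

value=24.77 rpm

Throughput in SI: Q_s = 77.7 kg/h ÷ 3600 s/h = 0.0215833 kg/s
t_res = M / Q_s = 8.96 ÷ 0.0215833 = 415.135 s
Geometry in SI: D = 73.9 mm → 0.0739 m, h = 7.56 mm → 0.00756 m
Allowable rise: ΔT_a = T_lim − T_in = 269.6 − 210.9 = 58.7 K
γ̇_max² = ΔT_a·ρ·cp / (η·t_res) = [58.7 × 1265 × 1768] / [1967 × 415.135] = 160.774 s⁻²
γ̇_max = sqrt(160.774) = 12.6797 s⁻¹
N_max = γ̇_max h / (πD) = 12.6797·0.00756/(π·0.0739) = 0.412892 rev/s → ×60 = 24.7735 rpm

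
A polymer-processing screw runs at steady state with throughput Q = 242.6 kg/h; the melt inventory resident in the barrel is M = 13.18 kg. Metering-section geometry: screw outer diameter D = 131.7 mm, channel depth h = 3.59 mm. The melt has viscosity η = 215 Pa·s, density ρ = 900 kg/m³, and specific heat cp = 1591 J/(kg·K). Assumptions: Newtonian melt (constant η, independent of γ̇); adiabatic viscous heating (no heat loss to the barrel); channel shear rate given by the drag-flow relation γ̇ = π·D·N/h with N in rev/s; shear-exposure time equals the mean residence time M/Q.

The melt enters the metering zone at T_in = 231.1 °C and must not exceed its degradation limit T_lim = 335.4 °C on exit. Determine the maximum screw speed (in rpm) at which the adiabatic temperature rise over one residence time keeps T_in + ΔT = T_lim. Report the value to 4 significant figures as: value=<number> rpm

value=31.03 rpm

Q_s = Q / 3600 = 242.6 / 3600 = 0.0673889 kg/s
Mean residence time: t_res = M/Q_s = 13.18 kg / 0.0673889 kg/s = 195.581 s
D = 131.7 mm = 0.1317 m;  h = 3.59 mm = 0.00359 m
ΔT_a = T_lim − T_in = 335.4 °C − 231.1 °C = 104.3 K
γ̇_max² = ΔT_a·ρ·cp/(η·t_res) = 104.3·900·1591/(215·195.581) = 3551.66 s⁻²
γ̇_max = sqrt(3551.66) = 59.5958 s⁻¹
N_max = γ̇_max h / (πD) = 59.5958·0.00359/(π·0.1317) = 0.5171 rev/s → ×60 = 31.026 rpm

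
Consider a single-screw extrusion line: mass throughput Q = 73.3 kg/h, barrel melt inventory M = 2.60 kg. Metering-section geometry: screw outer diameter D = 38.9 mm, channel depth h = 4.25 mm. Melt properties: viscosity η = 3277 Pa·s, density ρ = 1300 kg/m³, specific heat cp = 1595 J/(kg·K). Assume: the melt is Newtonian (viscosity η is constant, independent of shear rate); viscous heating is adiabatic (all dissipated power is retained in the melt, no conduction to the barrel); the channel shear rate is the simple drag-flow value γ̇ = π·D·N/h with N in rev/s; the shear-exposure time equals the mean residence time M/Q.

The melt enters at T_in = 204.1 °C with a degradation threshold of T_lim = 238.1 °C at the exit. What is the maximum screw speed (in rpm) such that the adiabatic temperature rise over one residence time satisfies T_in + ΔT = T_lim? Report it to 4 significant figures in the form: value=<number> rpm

value=27.08 rpm

Throughput in SI: Q_s = 73.3 kg/h ÷ 3600 s/h = 0.0203611 kg/s
t_res = M / Q_s = 2.60 ÷ 0.0203611 = 127.694 s
Geometry in SI: D = 38.9 mm → 0.0389 m, h = 4.25 mm → 0.00425 m
ΔT_a = T_lim − T_in = 238.1 °C − 204.1 °C = 34 K
γ̇_max² = ΔT_a·ρ·cp / (η·t_res) = [34 × 1300 × 1595] / [3277 × 127.694] = 168.475 s⁻²
γ̇_max = sqrt(168.475) = 12.9798 s⁻¹
N_max = γ̇_max h / (πD) = 12.9798·0.00425/(π·0.0389) = 0.451395 rev/s → ×60 = 27.0837 rpm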